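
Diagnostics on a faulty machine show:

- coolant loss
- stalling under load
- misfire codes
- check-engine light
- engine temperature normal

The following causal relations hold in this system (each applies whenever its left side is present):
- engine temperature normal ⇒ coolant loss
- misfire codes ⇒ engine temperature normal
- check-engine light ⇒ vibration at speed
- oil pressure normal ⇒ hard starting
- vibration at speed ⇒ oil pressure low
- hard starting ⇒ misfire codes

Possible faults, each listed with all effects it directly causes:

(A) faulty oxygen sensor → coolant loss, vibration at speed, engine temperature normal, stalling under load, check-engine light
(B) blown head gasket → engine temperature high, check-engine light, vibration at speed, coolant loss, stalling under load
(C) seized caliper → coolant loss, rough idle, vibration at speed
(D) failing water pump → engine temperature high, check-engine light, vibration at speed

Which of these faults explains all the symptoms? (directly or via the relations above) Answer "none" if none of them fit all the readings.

none

For each candidate, compare predicted effects to what was observed:
(A) faulty oxygen sensor — coolant loss yes; stalling under load yes; misfire codes NO; check-engine light yes; engine temperature normal yes
(B) blown head gasket — coolant loss yes; stalling under load yes; misfire codes NO; check-engine light yes; engine temperature normal NO
(C) seized caliper — coolant loss yes; stalling under load NO; misfire codes NO; check-engine light NO; engine temperature normal NO
(D) failing water pump — coolant loss NO; stalling under load NO; misfire codes NO; check-engine light yes; engine temperature normal NO
Every candidate fails on at least one observation.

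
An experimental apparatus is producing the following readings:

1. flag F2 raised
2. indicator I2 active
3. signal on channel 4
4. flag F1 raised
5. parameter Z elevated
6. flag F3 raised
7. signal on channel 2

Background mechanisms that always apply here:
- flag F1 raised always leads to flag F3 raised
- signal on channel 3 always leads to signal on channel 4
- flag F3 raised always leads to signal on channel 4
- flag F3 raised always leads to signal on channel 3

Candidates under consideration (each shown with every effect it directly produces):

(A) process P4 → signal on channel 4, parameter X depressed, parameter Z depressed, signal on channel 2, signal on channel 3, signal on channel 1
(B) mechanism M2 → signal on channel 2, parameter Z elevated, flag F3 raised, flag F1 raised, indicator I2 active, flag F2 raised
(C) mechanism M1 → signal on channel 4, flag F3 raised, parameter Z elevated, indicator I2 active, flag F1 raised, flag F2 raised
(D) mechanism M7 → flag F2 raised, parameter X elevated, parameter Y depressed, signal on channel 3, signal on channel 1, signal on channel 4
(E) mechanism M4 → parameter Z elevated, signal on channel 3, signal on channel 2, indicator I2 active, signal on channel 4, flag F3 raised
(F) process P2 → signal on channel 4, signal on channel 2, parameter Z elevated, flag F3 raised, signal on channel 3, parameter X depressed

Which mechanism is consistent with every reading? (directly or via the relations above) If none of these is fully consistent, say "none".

B

For each candidate, compare predicted effects to what was observed:
(A) process P4 — fails on flag F2 raised, indicator I2 active, flag F1 raised, parameter Z elevated, flag F3 raised (predicts parameter Z depressed, not parameter Z elevated)
(B) mechanism M2 — accounts for every observation (signal on channel 4 through flag F3 raised → signal on channel 4)
(C) mechanism M1 — does not account for signal on channel 2
(D) mechanism M7 — does not account for indicator I2 active, flag F1 raised, parameter Z elevated, flag F3 raised, signal on channel 2
(E) mechanism M4 — does not account for flag F2 raised, flag F1 raised
(F) process P2 — does not account for flag F2 raised, indicator I2 active, flag F1 raised
(B) alone accounts for all the evidence.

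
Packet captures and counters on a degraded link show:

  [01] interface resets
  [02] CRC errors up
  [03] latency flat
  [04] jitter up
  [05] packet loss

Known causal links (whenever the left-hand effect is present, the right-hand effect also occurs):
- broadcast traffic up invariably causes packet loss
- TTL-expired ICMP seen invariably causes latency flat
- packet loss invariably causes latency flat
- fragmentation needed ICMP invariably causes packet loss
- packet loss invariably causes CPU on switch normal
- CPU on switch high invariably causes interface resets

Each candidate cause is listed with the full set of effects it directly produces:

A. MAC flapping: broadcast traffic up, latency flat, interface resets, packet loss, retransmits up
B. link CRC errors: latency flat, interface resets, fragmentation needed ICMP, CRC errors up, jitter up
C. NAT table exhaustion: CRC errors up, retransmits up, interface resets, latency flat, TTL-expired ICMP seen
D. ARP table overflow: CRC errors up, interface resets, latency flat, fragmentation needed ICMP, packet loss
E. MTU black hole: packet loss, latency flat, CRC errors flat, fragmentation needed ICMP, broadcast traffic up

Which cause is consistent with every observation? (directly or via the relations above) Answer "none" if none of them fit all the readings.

Checking each candidate against the observations:
(A) MAC flapping — does not account for CRC errors up, jitter up
(B) link CRC errors — accounts for every observation (packet loss through fragmentation needed ICMP → packet loss)
(C) NAT table exhaustion — interface resets ✓; CRC errors up ✓; latency flat ✓; jitter up ✗; packet loss ✗
(D) ARP table overflow — interface resets ✓; CRC errors up ✓; latency flat ✓; jitter up ✗; packet loss ✓
(E) MTU black hole — interface resets ✗; CRC errors up ✗; latency flat ✓; jitter up ✗; packet loss ✓
(B) alone accounts for all the evidence.

B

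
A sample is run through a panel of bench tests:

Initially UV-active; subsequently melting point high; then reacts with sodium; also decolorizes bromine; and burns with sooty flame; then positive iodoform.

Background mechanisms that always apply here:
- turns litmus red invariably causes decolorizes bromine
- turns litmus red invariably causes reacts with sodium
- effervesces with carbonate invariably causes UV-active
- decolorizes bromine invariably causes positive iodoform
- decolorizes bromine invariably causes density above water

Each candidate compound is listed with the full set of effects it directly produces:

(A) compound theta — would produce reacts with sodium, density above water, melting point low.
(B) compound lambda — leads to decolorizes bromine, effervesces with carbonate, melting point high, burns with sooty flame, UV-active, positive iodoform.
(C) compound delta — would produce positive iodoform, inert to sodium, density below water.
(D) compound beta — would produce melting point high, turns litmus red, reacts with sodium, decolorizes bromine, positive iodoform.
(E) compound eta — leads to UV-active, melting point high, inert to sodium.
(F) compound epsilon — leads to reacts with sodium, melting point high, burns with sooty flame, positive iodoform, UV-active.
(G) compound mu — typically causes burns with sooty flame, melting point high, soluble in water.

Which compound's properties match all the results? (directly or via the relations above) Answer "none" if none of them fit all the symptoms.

none

For each candidate, compare predicted effects to what was observed:
(A) compound theta — fails on UV-active, melting point high, decolorizes bromine, burns with sooty flame, positive iodoform (predicts melting point low, not melting point high)
(B) compound lambda — UV-active ✓; melting point high ✓; reacts with sodium ✗; decolorizes bromine ✓; burns with sooty flame ✓; positive iodoform ✓
(C) compound delta — UV-active ✗; melting point high ✗; reacts with sodium ✗; decolorizes bromine ✗; burns with sooty flame ✗; positive iodoform ✓
(D) compound beta — UV-active ✗; melting point high ✓; reacts with sodium ✓; decolorizes bromine ✓; burns with sooty flame ✗; positive iodoform ✓
(E) compound eta — UV-active ✓; melting point high ✓; reacts with sodium ✗; decolorizes bromine ✗; burns with sooty flame ✗; positive iodoform ✗
(F) compound epsilon — UV-active ✓; melting point high ✓; reacts with sodium ✓; decolorizes bromine ✗; burns with sooty flame ✓; positive iodoform ✓
(G) compound mu — does not account for UV-active, reacts with sodium, decolorizes bromine, positive iodoform
Every candidate fails on at least one observation.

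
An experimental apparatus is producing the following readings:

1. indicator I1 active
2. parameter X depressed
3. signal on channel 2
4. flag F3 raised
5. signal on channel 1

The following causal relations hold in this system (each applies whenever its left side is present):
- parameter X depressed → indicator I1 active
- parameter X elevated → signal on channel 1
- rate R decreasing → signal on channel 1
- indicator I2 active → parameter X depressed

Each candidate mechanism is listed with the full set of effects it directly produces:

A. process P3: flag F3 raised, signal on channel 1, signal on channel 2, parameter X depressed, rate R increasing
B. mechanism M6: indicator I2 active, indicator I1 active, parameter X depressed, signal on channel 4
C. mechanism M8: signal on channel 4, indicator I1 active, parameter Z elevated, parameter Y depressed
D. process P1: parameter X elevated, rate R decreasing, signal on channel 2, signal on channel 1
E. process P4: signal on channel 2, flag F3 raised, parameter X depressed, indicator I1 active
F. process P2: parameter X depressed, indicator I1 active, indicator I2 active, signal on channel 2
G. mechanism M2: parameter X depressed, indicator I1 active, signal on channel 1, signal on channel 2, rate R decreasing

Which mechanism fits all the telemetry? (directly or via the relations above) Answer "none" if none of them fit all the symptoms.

For each candidate, compare predicted effects to what was observed:
(A) process P3 — indicator I1 active yes (through parameter X depressed → indicator I1 active); parameter X depressed yes; signal on channel 2 yes; flag F3 raised yes; signal on channel 1 yes
(B) mechanism M6 — indicator I1 active yes; parameter X depressed yes; signal on channel 2 NO; flag F3 raised NO; signal on channel 1 NO
(C) mechanism M8 — indicator I1 active yes; parameter X depressed NO; signal on channel 2 NO; flag F3 raised NO; signal on channel 1 NO
(D) process P1 — indicator I1 active NO; parameter X depressed NO; signal on channel 2 yes; flag F3 raised NO; signal on channel 1 yes
(E) process P4 — does not account for signal on channel 1
(F) process P2 — indicator I1 active yes; parameter X depressed yes; signal on channel 2 yes; flag F3 raised NO; signal on channel 1 NO
(G) mechanism M2 — indicator I1 active yes; parameter X depressed yes; signal on channel 2 yes; flag F3 raised NO; signal on channel 1 yes
(A) alone accounts for all the evidence.

A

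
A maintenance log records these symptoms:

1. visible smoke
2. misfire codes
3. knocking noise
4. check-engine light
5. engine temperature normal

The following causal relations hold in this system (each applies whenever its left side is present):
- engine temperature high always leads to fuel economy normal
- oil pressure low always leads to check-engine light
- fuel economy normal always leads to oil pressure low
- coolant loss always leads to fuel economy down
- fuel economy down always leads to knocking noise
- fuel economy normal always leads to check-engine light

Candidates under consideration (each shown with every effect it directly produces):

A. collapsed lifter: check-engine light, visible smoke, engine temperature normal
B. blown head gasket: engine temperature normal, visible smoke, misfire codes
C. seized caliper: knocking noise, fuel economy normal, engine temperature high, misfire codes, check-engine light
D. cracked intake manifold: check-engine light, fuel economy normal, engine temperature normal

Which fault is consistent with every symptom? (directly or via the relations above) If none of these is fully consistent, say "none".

none

Checking each candidate against the observations:
(A) collapsed lifter — visible smoke +; misfire codes -; knocking noise -; check-engine light +; engine temperature normal +
(B) blown head gasket — visible smoke +; misfire codes +; knocking noise -; check-engine light -; engine temperature normal +
(C) seized caliper — fails on visible smoke, engine temperature normal (predicts engine temperature high, not engine temperature normal)
(D) cracked intake manifold — does not account for visible smoke, misfire codes, knocking noise
None of the listed candidates fits everything.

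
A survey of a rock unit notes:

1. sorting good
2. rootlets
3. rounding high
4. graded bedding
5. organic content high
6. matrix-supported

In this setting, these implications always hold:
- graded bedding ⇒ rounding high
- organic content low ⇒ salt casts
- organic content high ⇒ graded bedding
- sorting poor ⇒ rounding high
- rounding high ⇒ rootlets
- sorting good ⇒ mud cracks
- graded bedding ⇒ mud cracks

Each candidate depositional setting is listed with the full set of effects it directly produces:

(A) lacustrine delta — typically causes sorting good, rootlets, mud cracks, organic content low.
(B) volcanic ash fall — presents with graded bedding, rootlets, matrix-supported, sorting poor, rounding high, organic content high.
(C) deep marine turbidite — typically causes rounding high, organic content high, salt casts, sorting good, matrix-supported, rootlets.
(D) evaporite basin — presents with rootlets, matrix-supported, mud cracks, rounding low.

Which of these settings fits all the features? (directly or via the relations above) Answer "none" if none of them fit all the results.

C

Testing each hypothesis:
(A) lacustrine delta — fails on rounding high, graded bedding, organic content high, matrix-supported (predicts organic content low, not organic content high)
(B) volcanic ash fall — sorting good -; rootlets +; rounding high +; graded bedding +; organic content high +; matrix-supported +
(C) deep marine turbidite — accounts for every observation (graded bedding through organic content high → graded bedding)
(D) evaporite basin — fails on sorting good, rounding high, graded bedding, organic content high (predicts rounding low, not rounding high)
(C) alone accounts for all the evidence.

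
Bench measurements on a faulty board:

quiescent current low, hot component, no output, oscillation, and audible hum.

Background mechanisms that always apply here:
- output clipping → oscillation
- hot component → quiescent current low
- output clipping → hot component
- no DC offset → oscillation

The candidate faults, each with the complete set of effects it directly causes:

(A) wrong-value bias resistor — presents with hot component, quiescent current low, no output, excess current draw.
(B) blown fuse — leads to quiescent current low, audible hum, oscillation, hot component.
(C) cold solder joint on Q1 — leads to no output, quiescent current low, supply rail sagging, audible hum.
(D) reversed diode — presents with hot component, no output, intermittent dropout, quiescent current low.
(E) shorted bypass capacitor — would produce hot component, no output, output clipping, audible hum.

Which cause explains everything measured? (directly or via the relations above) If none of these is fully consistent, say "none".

E

For each candidate, compare predicted effects to what was observed:
(A) wrong-value bias resistor — quiescent current low ✓; hot component ✓; no output ✓; oscillation ✗; audible hum ✗
(B) blown fuse — quiescent current low ✓; hot component ✓; no output ✗; oscillation ✓; audible hum ✓
(C) cold solder joint on Q1 — does not account for hot component, oscillation
(D) reversed diode — does not account for oscillation, audible hum
(E) shorted bypass capacitor — accounts for every observation (quiescent current low by hot component → quiescent current low)
Only (E) is consistent with every observation.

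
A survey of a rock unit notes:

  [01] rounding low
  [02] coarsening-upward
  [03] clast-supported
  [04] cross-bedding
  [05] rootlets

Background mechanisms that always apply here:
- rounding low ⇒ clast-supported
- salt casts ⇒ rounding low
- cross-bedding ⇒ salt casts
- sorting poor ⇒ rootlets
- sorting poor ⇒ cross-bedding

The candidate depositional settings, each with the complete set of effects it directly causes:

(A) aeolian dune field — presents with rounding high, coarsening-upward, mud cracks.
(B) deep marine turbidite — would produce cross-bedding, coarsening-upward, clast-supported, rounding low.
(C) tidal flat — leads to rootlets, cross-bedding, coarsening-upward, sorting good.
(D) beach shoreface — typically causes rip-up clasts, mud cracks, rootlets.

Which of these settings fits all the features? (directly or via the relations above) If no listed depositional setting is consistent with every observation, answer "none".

C

For each candidate, compare predicted effects to what was observed:
(A) aeolian dune field — fails on rounding low, clast-supported, cross-bedding, rootlets (predicts rounding high, not rounding low)
(B) deep marine turbidite — does not account for rootlets
(C) tidal flat — accounts for every observation (rounding low via cross-bedding → salt casts → rounding low)
(D) beach shoreface — rounding low miss; coarsening-upward miss; clast-supported miss; cross-bedding miss; rootlets match
(C) alone accounts for all the evidence.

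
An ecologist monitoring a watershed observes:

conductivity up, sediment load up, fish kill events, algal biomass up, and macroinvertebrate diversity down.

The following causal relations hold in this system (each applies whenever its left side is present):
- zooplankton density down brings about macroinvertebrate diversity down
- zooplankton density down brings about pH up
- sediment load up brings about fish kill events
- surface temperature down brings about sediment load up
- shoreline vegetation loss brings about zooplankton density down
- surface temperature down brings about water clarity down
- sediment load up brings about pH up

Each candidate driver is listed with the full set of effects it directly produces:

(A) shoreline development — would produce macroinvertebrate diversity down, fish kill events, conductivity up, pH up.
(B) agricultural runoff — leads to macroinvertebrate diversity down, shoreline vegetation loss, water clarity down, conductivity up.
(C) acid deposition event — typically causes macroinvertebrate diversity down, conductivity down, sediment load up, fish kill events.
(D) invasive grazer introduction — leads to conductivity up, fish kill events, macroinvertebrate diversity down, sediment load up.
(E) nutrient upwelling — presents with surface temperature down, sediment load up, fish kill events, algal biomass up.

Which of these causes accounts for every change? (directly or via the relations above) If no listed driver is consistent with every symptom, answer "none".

For each candidate, compare predicted effects to what was observed:
(A) shoreline development — conductivity up yes; sediment load up NO; fish kill events yes; algal biomass up NO; macroinvertebrate diversity down yes
(B) agricultural runoff — conductivity up yes; sediment load up NO; fish kill events NO; algal biomass up NO; macroinvertebrate diversity down yes
(C) acid deposition event — fails on conductivity up, algal biomass up (predicts conductivity down, not conductivity up)
(D) invasive grazer introduction — does not account for algal biomass up
(E) nutrient upwelling — conductivity up NO; sediment load up yes; fish kill events yes; algal biomass up yes; macroinvertebrate diversity down NO
None of the listed candidates fits everything.

none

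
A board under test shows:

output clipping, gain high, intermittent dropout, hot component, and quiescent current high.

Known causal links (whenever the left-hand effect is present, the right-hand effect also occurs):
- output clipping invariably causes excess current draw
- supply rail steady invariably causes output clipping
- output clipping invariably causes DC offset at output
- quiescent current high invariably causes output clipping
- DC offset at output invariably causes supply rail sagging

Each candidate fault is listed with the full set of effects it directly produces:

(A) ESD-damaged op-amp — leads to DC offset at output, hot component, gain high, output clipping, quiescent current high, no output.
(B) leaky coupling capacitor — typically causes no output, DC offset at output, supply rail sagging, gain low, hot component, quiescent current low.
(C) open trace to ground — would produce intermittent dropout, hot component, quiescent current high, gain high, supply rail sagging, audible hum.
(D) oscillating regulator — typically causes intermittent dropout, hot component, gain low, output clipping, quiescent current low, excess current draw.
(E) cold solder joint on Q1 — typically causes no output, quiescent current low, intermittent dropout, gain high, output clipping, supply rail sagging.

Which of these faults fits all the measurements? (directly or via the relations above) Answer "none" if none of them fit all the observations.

C

Testing each hypothesis:
(A) ESD-damaged op-amp — output clipping yes; gain high yes; intermittent dropout NO; hot component yes; quiescent current high yes
(B) leaky coupling capacitor — fails on output clipping, gain high, intermittent dropout, quiescent current high (predicts gain low, not gain high; predicts quiescent current low, not quiescent current high)
(C) open trace to ground — accounts for every observation (output clipping via quiescent current high → output clipping)
(D) oscillating regulator — output clipping yes; gain high NO; intermittent dropout yes; hot component yes; quiescent current high NO
(E) cold solder joint on Q1 — output clipping yes; gain high yes; intermittent dropout yes; hot component NO; quiescent current high NO
(C) is the only candidate with no mismatches.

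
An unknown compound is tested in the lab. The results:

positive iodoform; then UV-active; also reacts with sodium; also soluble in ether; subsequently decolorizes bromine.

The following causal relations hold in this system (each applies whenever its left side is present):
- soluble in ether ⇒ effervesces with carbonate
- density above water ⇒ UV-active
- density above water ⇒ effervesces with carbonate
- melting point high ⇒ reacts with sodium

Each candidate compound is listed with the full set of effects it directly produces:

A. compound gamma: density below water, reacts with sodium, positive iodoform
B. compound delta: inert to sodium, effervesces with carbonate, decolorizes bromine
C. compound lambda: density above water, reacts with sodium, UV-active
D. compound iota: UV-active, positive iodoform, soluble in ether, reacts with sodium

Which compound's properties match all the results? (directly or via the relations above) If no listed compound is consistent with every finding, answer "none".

Checking each candidate against the observations:
(A) compound gamma — does not account for UV-active, soluble in ether, decolorizes bromine
(B) compound delta — positive iodoform ✗; UV-active ✗; reacts with sodium ✗; soluble in ether ✗; decolorizes bromine ✓
(C) compound lambda — does not account for positive iodoform, soluble in ether, decolorizes bromine
(D) compound iota — positive iodoform ✓; UV-active ✓; reacts with sodium ✓; soluble in ether ✓; decolorizes bromine ✗
None of the listed candidates fits everything.

none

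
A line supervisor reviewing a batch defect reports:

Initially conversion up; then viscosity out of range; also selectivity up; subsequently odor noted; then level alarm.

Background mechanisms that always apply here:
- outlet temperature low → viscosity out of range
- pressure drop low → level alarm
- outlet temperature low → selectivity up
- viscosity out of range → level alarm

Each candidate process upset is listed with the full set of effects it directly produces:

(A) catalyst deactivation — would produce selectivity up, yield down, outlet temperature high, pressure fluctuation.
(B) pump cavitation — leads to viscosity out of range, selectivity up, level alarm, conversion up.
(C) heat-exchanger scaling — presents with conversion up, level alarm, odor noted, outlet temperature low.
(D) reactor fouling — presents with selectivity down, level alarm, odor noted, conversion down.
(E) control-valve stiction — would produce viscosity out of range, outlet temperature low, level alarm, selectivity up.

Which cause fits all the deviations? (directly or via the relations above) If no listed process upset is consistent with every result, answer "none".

C

Per-candidate check:
(A) catalyst deactivation — does not account for conversion up, viscosity out of range, odor noted, level alarm
(B) pump cavitation — does not account for odor noted
(C) heat-exchanger scaling — accounts for every observation (viscosity out of range via outlet temperature low → viscosity out of range)
(D) reactor fouling — fails on conversion up, viscosity out of range, selectivity up (predicts conversion down, not conversion up; predicts selectivity down, not selectivity up)
(E) control-valve stiction — does not account for conversion up, odor noted
Only (C) is consistent with every observation.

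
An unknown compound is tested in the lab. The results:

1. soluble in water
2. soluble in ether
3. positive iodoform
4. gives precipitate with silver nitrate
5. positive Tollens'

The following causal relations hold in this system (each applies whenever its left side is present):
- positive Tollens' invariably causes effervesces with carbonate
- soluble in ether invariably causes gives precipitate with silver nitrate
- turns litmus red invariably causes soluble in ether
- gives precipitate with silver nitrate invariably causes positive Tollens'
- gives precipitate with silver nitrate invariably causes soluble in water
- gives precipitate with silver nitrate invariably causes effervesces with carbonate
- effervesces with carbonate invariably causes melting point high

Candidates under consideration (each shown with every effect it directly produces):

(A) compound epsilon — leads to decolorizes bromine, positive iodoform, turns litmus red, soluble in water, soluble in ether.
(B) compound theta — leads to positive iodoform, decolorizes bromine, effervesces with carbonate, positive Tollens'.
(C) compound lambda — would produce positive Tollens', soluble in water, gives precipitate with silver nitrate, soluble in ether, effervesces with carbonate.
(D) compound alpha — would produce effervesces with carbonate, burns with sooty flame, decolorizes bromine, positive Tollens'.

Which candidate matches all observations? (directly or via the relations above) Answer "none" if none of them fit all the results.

Per-candidate check:
(A) compound epsilon — soluble in water ✓; soluble in ether ✓; positive iodoform ✓; gives precipitate with silver nitrate ✓ (by soluble in ether → gives precipitate with silver nitrate); positive Tollens' ✓ (by soluble in ether → gives precipitate with silver nitrate → positive Tollens')
(B) compound theta — does not account for soluble in water, soluble in ether, gives precipitate with silver nitrate
(C) compound lambda — soluble in water ✓; soluble in ether ✓; positive iodoform ✗; gives precipitate with silver nitrate ✓; positive Tollens' ✓
(D) compound alpha — soluble in water ✗; soluble in ether ✗; positive iodoform ✗; gives precipitate with silver nitrate ✗; positive Tollens' ✓
(A) is the only candidate with no mismatches.

A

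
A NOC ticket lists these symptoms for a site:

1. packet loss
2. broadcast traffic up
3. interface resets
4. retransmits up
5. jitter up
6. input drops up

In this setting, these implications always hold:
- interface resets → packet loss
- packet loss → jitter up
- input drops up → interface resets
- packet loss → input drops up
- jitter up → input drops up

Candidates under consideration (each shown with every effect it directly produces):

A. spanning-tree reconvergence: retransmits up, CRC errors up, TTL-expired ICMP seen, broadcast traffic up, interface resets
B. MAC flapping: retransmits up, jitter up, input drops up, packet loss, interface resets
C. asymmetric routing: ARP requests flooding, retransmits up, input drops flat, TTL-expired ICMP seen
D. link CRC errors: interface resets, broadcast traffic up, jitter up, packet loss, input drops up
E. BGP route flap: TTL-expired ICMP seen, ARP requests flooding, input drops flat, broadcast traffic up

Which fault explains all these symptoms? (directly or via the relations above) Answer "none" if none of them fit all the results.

A

Testing each hypothesis:
(A) spanning-tree reconvergence — packet loss yes (by interface resets → packet loss); broadcast traffic up yes; interface resets yes; retransmits up yes; jitter up yes (by interface resets → packet loss → jitter up); input drops up yes (by interface resets → packet loss → input drops up)
(B) MAC flapping — packet loss yes; broadcast traffic up NO; interface resets yes; retransmits up yes; jitter up yes; input drops up yes
(C) asymmetric routing — packet loss NO; broadcast traffic up NO; interface resets NO; retransmits up yes; jitter up NO; input drops up NO
(D) link CRC errors — does not account for retransmits up
(E) BGP route flap — fails on packet loss, interface resets, retransmits up, jitter up, input drops up (predicts input drops flat, not input drops up)
(A) alone accounts for all the evidence.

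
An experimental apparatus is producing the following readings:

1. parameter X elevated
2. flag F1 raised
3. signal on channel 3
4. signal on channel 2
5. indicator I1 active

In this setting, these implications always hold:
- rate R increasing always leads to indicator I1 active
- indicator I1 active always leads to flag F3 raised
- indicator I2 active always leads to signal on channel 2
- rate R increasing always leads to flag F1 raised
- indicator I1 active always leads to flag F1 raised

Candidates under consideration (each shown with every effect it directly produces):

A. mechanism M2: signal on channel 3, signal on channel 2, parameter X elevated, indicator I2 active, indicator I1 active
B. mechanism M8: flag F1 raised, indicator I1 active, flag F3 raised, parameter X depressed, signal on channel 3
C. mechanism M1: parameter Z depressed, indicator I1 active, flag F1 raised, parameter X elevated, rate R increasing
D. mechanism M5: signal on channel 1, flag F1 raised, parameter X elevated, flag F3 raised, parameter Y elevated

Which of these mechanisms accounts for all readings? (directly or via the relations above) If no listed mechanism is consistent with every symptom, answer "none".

Per-candidate check:
(A) mechanism M2 — accounts for every observation (flag F1 raised through indicator I1 active → flag F1 raised)
(B) mechanism M8 — parameter X elevated NO; flag F1 raised yes; signal on channel 3 yes; signal on channel 2 NO; indicator I1 active yes
(C) mechanism M1 — does not account for signal on channel 3, signal on channel 2
(D) mechanism M5 — does not account for signal on channel 3, signal on channel 2, indicator I1 active
(A) alone accounts for all the evidence.

A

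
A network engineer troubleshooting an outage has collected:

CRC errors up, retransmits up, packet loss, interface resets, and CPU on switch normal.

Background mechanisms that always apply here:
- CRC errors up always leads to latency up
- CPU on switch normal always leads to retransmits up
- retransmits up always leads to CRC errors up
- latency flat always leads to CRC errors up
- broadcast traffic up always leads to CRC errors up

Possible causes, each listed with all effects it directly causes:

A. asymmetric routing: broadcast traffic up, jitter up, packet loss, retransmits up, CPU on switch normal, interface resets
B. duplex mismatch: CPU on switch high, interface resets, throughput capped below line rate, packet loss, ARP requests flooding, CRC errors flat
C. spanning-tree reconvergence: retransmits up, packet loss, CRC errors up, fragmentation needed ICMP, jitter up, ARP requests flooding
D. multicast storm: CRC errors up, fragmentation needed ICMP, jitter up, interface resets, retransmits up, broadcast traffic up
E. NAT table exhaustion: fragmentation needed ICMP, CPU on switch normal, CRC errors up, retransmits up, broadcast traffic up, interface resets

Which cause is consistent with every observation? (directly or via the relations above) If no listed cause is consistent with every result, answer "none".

Testing each hypothesis:
(A) asymmetric routing — accounts for every observation (CRC errors up by retransmits up → CRC errors up)
(B) duplex mismatch — CRC errors up -; retransmits up -; packet loss +; interface resets +; CPU on switch normal -
(C) spanning-tree reconvergence — CRC errors up +; retransmits up +; packet loss +; interface resets -; CPU on switch normal -
(D) multicast storm — CRC errors up +; retransmits up +; packet loss -; interface resets +; CPU on switch normal -
(E) NAT table exhaustion — CRC errors up +; retransmits up +; packet loss -; interface resets +; CPU on switch normal +
Only (A) is consistent with every observation.

A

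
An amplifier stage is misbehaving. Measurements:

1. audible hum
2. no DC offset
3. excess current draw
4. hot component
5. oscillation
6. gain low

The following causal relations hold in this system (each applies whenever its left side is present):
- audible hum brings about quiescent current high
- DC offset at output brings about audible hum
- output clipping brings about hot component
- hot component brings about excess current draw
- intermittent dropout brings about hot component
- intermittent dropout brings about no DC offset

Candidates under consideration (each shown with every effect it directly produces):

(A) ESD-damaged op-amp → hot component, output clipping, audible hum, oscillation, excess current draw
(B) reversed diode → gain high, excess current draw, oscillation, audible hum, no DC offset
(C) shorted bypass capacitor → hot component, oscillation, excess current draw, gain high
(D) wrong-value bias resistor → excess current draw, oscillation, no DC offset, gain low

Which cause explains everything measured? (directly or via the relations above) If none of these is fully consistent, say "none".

none

For each candidate, compare predicted effects to what was observed:
(A) ESD-damaged op-amp — does not account for no DC offset, gain low
(B) reversed diode — audible hum yes; no DC offset yes; excess current draw yes; hot component NO; oscillation yes; gain low NO
(C) shorted bypass capacitor — audible hum NO; no DC offset NO; excess current draw yes; hot component yes; oscillation yes; gain low NO
(D) wrong-value bias resistor — audible hum NO; no DC offset yes; excess current draw yes; hot component NO; oscillation yes; gain low yes
No candidate is consistent with all observations.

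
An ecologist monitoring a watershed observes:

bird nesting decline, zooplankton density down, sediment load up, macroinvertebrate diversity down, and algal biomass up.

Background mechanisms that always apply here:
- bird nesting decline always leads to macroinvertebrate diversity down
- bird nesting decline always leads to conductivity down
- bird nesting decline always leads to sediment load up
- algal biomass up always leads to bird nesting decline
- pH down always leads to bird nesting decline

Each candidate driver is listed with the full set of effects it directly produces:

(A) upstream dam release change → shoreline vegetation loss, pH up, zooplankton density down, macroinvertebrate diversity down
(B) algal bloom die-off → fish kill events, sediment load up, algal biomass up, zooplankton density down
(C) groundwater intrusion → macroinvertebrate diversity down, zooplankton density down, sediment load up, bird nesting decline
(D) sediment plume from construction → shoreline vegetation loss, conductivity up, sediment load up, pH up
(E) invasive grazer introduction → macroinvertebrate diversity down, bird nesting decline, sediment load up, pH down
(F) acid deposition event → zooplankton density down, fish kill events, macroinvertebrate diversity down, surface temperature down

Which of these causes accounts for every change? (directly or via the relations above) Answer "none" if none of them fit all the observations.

For each candidate, compare predicted effects to what was observed:
(A) upstream dam release change — bird nesting decline NO; zooplankton density down yes; sediment load up NO; macroinvertebrate diversity down yes; algal biomass up NO
(B) algal bloom die-off — accounts for every observation (bird nesting decline via algal biomass up → bird nesting decline)
(C) groundwater intrusion — does not account for algal biomass up
(D) sediment plume from construction — bird nesting decline NO; zooplankton density down NO; sediment load up yes; macroinvertebrate diversity down NO; algal biomass up NO
(E) invasive grazer introduction — bird nesting decline yes; zooplankton density down NO; sediment load up yes; macroinvertebrate diversity down yes; algal biomass up NO
(F) acid deposition event — bird nesting decline NO; zooplankton density down yes; sediment load up NO; macroinvertebrate diversity down yes; algal biomass up NO
(B) alone accounts for all the evidence.

B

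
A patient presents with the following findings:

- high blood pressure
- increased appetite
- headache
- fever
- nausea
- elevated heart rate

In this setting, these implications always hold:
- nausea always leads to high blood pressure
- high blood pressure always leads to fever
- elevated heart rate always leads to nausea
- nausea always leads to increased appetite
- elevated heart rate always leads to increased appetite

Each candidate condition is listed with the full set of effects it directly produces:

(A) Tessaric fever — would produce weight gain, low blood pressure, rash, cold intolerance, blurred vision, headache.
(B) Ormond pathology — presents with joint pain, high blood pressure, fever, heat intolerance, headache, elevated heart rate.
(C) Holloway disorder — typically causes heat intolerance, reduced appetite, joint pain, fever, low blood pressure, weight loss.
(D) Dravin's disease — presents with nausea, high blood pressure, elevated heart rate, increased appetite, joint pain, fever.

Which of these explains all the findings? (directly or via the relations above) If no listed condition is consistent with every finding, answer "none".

B

For each candidate, compare predicted effects to what was observed:
(A) Tessaric fever — fails on high blood pressure, increased appetite, fever, nausea, elevated heart rate (predicts low blood pressure, not high blood pressure)
(B) Ormond pathology — accounts for every observation (increased appetite by elevated heart rate → increased appetite)
(C) Holloway disorder — fails on high blood pressure, increased appetite, headache, nausea, elevated heart rate (predicts low blood pressure, not high blood pressure; predicts reduced appetite, not increased appetite)
(D) Dravin's disease — high blood pressure ✓; increased appetite ✓; headache ✗; fever ✓; nausea ✓; elevated heart rate ✓
(B) alone accounts for all the evidence.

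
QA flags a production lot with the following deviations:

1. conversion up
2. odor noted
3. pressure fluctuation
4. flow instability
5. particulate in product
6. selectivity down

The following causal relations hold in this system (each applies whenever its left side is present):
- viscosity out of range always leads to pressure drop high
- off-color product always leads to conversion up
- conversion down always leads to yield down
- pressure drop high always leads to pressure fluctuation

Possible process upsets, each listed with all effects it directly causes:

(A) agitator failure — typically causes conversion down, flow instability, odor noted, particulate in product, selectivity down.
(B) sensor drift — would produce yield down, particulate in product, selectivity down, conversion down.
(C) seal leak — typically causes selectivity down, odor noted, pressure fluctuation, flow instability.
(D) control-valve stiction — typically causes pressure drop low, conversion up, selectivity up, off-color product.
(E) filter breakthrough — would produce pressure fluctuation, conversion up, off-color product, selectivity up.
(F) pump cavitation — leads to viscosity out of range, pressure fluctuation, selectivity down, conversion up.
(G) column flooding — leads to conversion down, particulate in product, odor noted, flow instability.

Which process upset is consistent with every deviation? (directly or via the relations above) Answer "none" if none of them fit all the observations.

Testing each hypothesis:
(A) agitator failure — fails on conversion up, pressure fluctuation (predicts conversion down, not conversion up)
(B) sensor drift — fails on conversion up, odor noted, pressure fluctuation, flow instability (predicts conversion down, not conversion up)
(C) seal leak — does not account for conversion up, particulate in product
(D) control-valve stiction — fails on odor noted, pressure fluctuation, flow instability, particulate in product, selectivity down (predicts selectivity up, not selectivity down)
(E) filter breakthrough — conversion up +; odor noted -; pressure fluctuation +; flow instability -; particulate in product -; selectivity down -
(F) pump cavitation — conversion up +; odor noted -; pressure fluctuation +; flow instability -; particulate in product -; selectivity down +
(G) column flooding — conversion up -; odor noted +; pressure fluctuation -; flow instability +; particulate in product +; selectivity down -
None of the listed candidates fits everything.

none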